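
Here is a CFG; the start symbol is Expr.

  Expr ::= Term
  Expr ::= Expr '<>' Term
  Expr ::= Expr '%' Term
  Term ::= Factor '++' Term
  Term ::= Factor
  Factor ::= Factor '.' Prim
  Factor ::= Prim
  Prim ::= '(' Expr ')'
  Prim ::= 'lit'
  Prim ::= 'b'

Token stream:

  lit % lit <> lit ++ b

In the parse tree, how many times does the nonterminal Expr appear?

[Expr [Expr [Expr [Term [Factor [Prim lit]]]] % [Term [Factor [Prim lit]]]] <> [Term [Factor [Prim lit]] ++ [Term [Factor [Prim b]]]]]

3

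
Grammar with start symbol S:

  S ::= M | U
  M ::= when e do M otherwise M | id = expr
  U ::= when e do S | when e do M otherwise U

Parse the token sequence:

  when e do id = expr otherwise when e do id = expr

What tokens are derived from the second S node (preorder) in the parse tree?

id = expr

[S [U when e do [M id = expr] otherwise [U when e do [S [M id = expr]]]]]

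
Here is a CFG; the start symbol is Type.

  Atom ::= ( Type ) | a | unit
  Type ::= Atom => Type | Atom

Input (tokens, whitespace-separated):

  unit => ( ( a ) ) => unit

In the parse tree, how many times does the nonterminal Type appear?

[Type [Atom unit] => [Type [Atom ( [Type [Atom ( [Type [Atom a]] )]] )] => [Type [Atom unit]]]]

5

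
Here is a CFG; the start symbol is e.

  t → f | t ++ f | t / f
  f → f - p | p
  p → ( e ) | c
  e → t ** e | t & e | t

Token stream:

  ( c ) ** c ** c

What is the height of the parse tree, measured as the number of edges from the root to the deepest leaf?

8

[e [t [f [p ( [e [t [f [p c]]]] )]]] ** [e [t [f [p c]]] ** [e [t [f [p c]]]]]]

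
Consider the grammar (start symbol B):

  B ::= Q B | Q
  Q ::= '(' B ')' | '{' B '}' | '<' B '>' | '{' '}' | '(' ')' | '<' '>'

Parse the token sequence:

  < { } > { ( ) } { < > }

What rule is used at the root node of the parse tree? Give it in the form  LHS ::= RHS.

B ::= Q B

[B [Q < [B [Q { }]] >] [B [Q { [B [Q ( )]] }] [B [Q { [B [Q < >]] }]]]]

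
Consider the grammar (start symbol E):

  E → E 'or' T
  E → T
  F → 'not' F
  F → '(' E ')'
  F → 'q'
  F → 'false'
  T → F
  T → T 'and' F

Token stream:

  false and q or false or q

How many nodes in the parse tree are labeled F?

4

[E [E [E [T [T [F false]] and [F q]]] or [T [F false]]] or [T [F q]]]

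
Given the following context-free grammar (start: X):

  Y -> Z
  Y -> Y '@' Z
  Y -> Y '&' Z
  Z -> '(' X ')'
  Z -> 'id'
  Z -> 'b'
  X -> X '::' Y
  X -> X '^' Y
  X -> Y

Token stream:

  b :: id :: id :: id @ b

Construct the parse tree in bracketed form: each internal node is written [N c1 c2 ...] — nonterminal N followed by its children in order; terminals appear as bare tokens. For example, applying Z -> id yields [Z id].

X
X :: Y
X :: Y :: Y
X :: Y :: Y :: Y
Y :: Y :: Y :: Y
Z :: Y :: Y :: Y
b :: Y :: Y :: Y
b :: Z :: Y :: Y
b :: id :: Y :: Y
b :: id :: Z :: Y
b :: id :: id :: Y
b :: id :: id :: Y @ Z
b :: id :: id :: Z @ Z
b :: id :: id :: id @ Z
b :: id :: id :: id @ b

[X [X [X [X [Y [Z b]]] :: [Y [Z id]]] :: [Y [Z id]]] :: [Y [Y [Z id]] @ [Z b]]]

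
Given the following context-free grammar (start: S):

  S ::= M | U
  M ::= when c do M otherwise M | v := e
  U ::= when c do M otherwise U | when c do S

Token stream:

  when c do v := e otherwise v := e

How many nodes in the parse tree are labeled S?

[S [M when c do [M v := e] otherwise [M v := e]]]

1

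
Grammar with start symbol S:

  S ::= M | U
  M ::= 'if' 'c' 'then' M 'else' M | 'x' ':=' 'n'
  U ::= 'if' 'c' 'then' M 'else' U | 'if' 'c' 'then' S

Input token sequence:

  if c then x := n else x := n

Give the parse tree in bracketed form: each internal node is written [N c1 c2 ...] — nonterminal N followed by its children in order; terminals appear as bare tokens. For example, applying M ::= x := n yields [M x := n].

[S [M if c then [M x := n] else [M x := n]]]

S
M
if c then M else M
if c then x := n else M
if c then x := n else x := n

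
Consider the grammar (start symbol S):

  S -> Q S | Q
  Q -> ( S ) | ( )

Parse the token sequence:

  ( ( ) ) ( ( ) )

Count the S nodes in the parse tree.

[S [Q ( [S [Q ( )]] )] [S [Q ( [S [Q ( )]] )]]]

4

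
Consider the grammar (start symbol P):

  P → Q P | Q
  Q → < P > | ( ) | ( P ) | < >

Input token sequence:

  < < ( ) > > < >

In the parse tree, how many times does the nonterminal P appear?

[P [Q < [P [Q < [P [Q ( )]] >]] >] [P [Q < >]]]

4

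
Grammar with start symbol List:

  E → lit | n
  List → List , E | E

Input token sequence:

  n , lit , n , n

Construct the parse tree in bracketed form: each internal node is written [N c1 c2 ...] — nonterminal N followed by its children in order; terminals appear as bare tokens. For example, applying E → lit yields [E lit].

[List [List [List [List [E n]] , [E lit]] , [E n]] , [E n]]

List
List , E
List , E , E
List , E , E , E
E , E , E , E
n , E , E , E
n , lit , E , E
n , lit , n , E
n , lit , n , n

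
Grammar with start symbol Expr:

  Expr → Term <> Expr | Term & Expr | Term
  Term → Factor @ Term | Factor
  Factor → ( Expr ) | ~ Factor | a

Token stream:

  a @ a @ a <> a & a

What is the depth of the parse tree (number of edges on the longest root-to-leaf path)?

[Expr [Term [Factor a] @ [Term [Factor a] @ [Term [Factor a]]]] <> [Expr [Term [Factor a]] & [Expr [Term [Factor a]]]]]

5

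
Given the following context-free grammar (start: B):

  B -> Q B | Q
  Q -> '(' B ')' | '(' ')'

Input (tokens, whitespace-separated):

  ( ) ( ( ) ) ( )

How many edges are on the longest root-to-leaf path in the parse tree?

5

[B [Q ( )] [B [Q ( [B [Q ( )]] )] [B [Q ( )]]]]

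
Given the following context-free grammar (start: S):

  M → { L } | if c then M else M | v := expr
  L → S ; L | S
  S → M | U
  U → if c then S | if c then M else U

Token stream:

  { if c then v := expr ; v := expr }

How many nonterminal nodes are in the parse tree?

10

[S [M { [L [S [U if c then [S [M v := expr]]]] ; [L [S [M v := expr]]]] }]]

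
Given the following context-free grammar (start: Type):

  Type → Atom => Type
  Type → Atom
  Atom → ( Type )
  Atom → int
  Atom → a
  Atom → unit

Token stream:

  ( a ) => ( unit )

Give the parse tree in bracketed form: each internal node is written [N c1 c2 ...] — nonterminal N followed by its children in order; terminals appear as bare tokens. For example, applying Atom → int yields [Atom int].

[Type [Atom ( [Type [Atom a]] )] => [Type [Atom ( [Type [Atom unit]] )]]]

Type
Atom => Type
( Type ) => Type
( Atom ) => Type
( a ) => Type
( a ) => Atom
( a ) => ( Type )
( a ) => ( Atom )
( a ) => ( unit )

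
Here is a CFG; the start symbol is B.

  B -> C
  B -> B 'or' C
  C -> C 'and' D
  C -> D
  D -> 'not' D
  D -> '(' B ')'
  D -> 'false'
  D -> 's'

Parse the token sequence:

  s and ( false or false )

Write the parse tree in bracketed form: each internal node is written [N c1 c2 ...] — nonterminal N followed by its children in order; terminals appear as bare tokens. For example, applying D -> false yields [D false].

B
C
C and D
D and D
s and D
s and ( B )
s and ( B or C )
s and ( C or C )
s and ( D or C )
s and ( false or C )
s and ( false or D )
s and ( false or false )

[B [C [C [D s]] and [D ( [B [B [C [D false]]] or [C [D false]]] )]]]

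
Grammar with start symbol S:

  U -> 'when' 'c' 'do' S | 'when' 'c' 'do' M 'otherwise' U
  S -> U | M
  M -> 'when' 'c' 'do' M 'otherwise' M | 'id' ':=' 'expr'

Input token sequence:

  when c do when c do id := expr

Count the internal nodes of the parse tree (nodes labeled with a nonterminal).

[S [U when c do [S [U when c do [S [M id := expr]]]]]]

6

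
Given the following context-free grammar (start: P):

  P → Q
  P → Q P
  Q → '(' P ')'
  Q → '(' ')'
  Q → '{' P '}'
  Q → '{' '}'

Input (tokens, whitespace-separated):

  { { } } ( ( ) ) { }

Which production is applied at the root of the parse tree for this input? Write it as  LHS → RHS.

P → Q P

[P [Q { [P [Q { }]] }] [P [Q ( [P [Q ( )]] )] [P [Q { }]]]]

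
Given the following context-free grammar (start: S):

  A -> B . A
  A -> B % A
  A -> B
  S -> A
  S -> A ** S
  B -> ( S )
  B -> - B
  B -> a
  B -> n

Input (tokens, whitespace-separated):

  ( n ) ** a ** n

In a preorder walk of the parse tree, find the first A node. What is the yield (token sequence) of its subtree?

( n )

[S [A [B ( [S [A [B n]]] )]] ** [S [A [B a]] ** [S [A [B n]]]]]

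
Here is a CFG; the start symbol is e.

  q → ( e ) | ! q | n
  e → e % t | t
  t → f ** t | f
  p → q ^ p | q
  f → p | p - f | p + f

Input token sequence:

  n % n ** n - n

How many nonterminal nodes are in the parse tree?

[e [e [t [f [p [q n]]]]] % [t [f [p [q n]]] ** [t [f [p [q n]] - [f [p [q n]]]]]]]

17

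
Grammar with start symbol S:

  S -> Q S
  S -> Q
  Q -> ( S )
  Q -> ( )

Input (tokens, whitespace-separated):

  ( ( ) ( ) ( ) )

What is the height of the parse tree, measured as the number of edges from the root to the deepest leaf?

[S [Q ( [S [Q ( )] [S [Q ( )] [S [Q ( )]]]] )]]

6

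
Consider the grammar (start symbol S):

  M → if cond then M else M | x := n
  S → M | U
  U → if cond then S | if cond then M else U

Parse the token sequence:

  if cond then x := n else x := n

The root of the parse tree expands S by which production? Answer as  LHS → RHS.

S → M

[S [M if cond then [M x := n] else [M x := n]]]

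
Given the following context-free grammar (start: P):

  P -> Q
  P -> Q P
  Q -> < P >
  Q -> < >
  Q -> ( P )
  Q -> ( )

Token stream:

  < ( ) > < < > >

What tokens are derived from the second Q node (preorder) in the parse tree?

[P [Q < [P [Q ( )]] >] [P [Q < [P [Q < >]] >]]]

( )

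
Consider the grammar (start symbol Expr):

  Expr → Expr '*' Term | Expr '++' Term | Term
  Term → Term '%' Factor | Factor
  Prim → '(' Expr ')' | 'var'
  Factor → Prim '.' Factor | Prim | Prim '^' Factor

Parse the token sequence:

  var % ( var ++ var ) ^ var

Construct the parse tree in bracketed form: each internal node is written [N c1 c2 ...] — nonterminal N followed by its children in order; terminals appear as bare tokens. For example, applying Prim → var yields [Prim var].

Expr
Term
Term % Factor
Factor % Factor
Prim % Factor
var % Factor
var % Prim ^ Factor
var % ( Expr ) ^ Factor
var % ( Expr ++ Term ) ^ Factor
var % ( Term ++ Term ) ^ Factor
var % ( Factor ++ Term ) ^ Factor
var % ( Prim ++ Term ) ^ Factor
var % ( var ++ Term ) ^ Factor
var % ( var ++ Factor ) ^ Factor
var % ( var ++ Prim ) ^ Factor
var % ( var ++ var ) ^ Factor
var % ( var ++ var ) ^ Prim
var % ( var ++ var ) ^ var

[Expr [Term [Term [Factor [Prim var]]] % [Factor [Prim ( [Expr [Expr [Term [Factor [Prim var]]]] ++ [Term [Factor [Prim var]]]] )] ^ [Factor [Prim var]]]]]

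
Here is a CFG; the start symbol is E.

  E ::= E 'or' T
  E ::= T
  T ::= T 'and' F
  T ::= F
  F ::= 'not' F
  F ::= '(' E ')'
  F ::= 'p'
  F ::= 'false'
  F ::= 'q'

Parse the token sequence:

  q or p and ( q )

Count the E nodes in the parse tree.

[E [E [T [F q]]] or [T [T [F p]] and [F ( [E [T [F q]]] )]]]

3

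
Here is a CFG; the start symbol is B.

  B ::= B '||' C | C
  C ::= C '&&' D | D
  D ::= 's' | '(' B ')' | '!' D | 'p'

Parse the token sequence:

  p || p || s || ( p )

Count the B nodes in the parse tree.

5

[B [B [B [B [C [D p]]] || [C [D p]]] || [C [D s]]] || [C [D ( [B [C [D p]]] )]]]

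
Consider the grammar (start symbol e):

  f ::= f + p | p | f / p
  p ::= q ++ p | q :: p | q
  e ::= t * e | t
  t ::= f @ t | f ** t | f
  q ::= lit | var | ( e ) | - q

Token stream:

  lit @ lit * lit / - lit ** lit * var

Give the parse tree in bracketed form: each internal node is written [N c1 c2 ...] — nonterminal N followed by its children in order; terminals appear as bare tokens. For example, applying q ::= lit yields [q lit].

[e [t [f [p [q lit]]] @ [t [f [p [q lit]]]]] * [e [t [f [f [p [q lit]]] / [p [q - [q lit]]]] ** [t [f [p [q lit]]]]] * [e [t [f [p [q var]]]]]]]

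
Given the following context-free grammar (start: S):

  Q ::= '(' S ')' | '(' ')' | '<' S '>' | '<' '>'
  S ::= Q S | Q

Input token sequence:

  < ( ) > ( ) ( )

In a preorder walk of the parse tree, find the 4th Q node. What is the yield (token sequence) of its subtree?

[S [Q < [S [Q ( )]] >] [S [Q ( )] [S [Q ( )]]]]

( )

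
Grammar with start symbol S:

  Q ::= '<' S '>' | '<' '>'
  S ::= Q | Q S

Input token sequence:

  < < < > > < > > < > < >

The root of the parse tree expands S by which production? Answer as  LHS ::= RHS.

[S [Q < [S [Q < [S [Q < >]] >] [S [Q < >]]] >] [S [Q < >] [S [Q < >]]]]

S ::= Q S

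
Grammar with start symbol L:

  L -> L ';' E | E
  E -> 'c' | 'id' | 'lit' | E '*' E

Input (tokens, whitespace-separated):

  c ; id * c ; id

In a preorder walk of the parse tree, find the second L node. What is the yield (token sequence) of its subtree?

[L [L [L [E c]] ; [E [E id] * [E c]]] ; [E id]]

c ; id * c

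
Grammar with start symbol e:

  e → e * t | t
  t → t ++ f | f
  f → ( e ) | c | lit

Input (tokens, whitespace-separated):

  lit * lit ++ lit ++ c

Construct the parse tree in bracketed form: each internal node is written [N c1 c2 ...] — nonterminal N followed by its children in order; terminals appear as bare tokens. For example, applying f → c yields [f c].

[e [e [t [f lit]]] * [t [t [t [f lit]] ++ [f lit]] ++ [f c]]]

e
e * t
t * t
f * t
lit * t
lit * t ++ f
lit * t ++ f ++ f
lit * f ++ f ++ f
lit * lit ++ f ++ f
lit * lit ++ lit ++ f
lit * lit ++ lit ++ c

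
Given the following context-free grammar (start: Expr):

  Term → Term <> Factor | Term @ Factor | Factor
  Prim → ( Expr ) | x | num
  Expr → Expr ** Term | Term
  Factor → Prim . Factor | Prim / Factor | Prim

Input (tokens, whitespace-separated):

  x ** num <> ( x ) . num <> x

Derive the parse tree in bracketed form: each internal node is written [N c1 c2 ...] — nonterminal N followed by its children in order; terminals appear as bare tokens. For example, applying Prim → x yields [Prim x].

Expr
Expr ** Term
Term ** Term
Factor ** Term
Prim ** Term
x ** Term
x ** Term <> Factor
x ** Term <> Factor <> Factor
x ** Factor <> Factor <> Factor
x ** Prim <> Factor <> Factor
x ** num <> Factor <> Factor
x ** num <> Prim . Factor <> Factor
x ** num <> ( Expr ) . Factor <> Factor
x ** num <> ( Term ) . Factor <> Factor
x ** num <> ( Factor ) . Factor <> Factor
x ** num <> ( Prim ) . Factor <> Factor
x ** num <> ( x ) . Factor <> Factor
x ** num <> ( x ) . Prim <> Factor
x ** num <> ( x ) . num <> Factor
x ** num <> ( x ) . num <> Prim
x ** num <> ( x ) . num <> x

[Expr [Expr [Term [Factor [Prim x]]]] ** [Term [Term [Term [Factor [Prim num]]] <> [Factor [Prim ( [Expr [Term [Factor [Prim x]]]] )] . [Factor [Prim num]]]] <> [Factor [Prim x]]]]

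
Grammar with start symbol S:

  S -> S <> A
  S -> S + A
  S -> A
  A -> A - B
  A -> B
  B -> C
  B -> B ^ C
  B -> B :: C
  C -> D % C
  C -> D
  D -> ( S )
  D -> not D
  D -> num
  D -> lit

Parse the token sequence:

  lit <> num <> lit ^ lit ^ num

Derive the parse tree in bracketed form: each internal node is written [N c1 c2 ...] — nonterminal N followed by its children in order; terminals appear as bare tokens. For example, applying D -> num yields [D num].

[S [S [S [A [B [C [D lit]]]]] <> [A [B [C [D num]]]]] <> [A [B [B [B [C [D lit]]] ^ [C [D lit]]] ^ [C [D num]]]]]

S
S <> A
S <> A <> A
A <> A <> A
B <> A <> A
C <> A <> A
D <> A <> A
lit <> A <> A
lit <> B <> A
lit <> C <> A
lit <> D <> A
lit <> num <> A
lit <> num <> B
lit <> num <> B ^ C
lit <> num <> B ^ C ^ C
lit <> num <> C ^ C ^ C
lit <> num <> D ^ C ^ C
lit <> num <> lit ^ C ^ C
lit <> num <> lit ^ D ^ C
lit <> num <> lit ^ lit ^ C
lit <> num <> lit ^ lit ^ D
lit <> num <> lit ^ lit ^ num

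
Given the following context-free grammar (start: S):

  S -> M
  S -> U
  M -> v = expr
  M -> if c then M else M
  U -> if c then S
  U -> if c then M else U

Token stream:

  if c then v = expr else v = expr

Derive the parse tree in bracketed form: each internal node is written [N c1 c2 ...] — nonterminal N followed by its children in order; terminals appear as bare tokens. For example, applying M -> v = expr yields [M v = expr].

S
M
if c then M else M
if c then v = expr else M
if c then v = expr else v = expr

[S [M if c then [M v = expr] else [M v = expr]]]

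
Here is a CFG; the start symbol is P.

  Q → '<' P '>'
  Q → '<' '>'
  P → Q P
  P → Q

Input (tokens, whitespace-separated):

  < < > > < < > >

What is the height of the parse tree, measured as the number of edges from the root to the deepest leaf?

[P [Q < [P [Q < >]] >] [P [Q < [P [Q < >]] >]]]

5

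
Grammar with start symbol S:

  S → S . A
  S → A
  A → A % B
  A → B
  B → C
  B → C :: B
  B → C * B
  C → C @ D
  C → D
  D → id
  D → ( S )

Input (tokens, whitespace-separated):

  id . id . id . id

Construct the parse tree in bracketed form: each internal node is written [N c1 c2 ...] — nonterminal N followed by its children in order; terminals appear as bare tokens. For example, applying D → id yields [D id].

S
S . A
S . A . A
S . A . A . A
A . A . A . A
B . A . A . A
C . A . A . A
D . A . A . A
id . A . A . A
id . B . A . A
id . C . A . A
id . D . A . A
id . id . A . A
id . id . B . A
id . id . C . A
id . id . D . A
id . id . id . A
id . id . id . B
id . id . id . C
id . id . id . D
id . id . id . id

[S [S [S [S [A [B [C [D id]]]]] . [A [B [C [D id]]]]] . [A [B [C [D id]]]]] . [A [B [C [D id]]]]]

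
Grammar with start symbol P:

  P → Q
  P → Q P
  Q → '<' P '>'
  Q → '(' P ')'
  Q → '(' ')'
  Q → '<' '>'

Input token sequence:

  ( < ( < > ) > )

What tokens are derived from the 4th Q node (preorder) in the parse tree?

< >

[P [Q ( [P [Q < [P [Q ( [P [Q < >]] )]] >]] )]]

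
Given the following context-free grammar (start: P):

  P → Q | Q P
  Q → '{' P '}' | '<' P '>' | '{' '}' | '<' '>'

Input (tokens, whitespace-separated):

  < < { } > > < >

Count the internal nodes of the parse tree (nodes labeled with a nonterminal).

8

[P [Q < [P [Q < [P [Q { }]] >]] >] [P [Q < >]]]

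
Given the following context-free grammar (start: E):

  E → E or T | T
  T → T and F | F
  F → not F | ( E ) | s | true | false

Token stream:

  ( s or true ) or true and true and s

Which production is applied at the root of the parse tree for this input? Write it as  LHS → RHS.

E → E or T

[E [E [T [F ( [E [E [T [F s]]] or [T [F true]]] )]]] or [T [T [T [F true]] and [F true]] and [F s]]]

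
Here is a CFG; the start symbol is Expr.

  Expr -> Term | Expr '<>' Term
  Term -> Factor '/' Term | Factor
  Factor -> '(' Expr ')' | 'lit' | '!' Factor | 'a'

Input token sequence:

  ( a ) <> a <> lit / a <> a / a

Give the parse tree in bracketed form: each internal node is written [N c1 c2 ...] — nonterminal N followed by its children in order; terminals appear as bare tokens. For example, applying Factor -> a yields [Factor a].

[Expr [Expr [Expr [Expr [Term [Factor ( [Expr [Term [Factor a]]] )]]] <> [Term [Factor a]]] <> [Term [Factor lit] / [Term [Factor a]]]] <> [Term [Factor a] / [Term [Factor a]]]]

Expr
Expr <> Term
Expr <> Term <> Term
Expr <> Term <> Term <> Term
Term <> Term <> Term <> Term
Factor <> Term <> Term <> Term
( Expr ) <> Term <> Term <> Term
( Term ) <> Term <> Term <> Term
( Factor ) <> Term <> Term <> Term
( a ) <> Term <> Term <> Term
( a ) <> Factor <> Term <> Term
( a ) <> a <> Term <> Term
( a ) <> a <> Factor / Term <> Term
( a ) <> a <> lit / Term <> Term
( a ) <> a <> lit / Factor <> Term
( a ) <> a <> lit / a <> Term
( a ) <> a <> lit / a <> Factor / Term
( a ) <> a <> lit / a <> a / Term
( a ) <> a <> lit / a <> a / Factor
( a ) <> a <> lit / a <> a / a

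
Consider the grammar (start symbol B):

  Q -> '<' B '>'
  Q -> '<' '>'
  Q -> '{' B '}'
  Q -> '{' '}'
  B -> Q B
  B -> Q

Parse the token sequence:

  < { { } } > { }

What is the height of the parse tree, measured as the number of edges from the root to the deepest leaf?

[B [Q < [B [Q { [B [Q { }]] }]] >] [B [Q { }]]]

6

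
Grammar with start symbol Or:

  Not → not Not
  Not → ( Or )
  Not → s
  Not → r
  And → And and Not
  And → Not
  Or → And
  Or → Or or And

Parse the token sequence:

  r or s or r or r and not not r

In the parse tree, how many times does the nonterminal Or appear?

[Or [Or [Or [Or [And [Not r]]] or [And [Not s]]] or [And [Not r]]] or [And [And [Not r]] and [Not not [Not not [Not r]]]]]

4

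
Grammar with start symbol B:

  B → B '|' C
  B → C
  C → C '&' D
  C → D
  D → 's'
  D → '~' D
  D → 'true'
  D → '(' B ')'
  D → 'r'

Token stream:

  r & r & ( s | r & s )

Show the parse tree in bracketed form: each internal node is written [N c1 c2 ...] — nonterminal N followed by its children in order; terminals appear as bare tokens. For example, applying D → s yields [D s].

[B [C [C [C [D r]] & [D r]] & [D ( [B [B [C [D s]]] | [C [C [D r]] & [D s]]] )]]]

B
C
C & D
C & D & D
D & D & D
r & D & D
r & r & D
r & r & ( B )
r & r & ( B | C )
r & r & ( C | C )
r & r & ( D | C )
r & r & ( s | C )
r & r & ( s | C & D )
r & r & ( s | D & D )
r & r & ( s | r & D )
r & r & ( s | r & s )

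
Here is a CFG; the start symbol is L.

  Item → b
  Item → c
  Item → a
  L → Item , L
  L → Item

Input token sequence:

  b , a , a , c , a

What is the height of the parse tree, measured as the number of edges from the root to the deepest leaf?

6

[L [Item b] , [L [Item a] , [L [Item a] , [L [Item c] , [L [Item a]]]]]]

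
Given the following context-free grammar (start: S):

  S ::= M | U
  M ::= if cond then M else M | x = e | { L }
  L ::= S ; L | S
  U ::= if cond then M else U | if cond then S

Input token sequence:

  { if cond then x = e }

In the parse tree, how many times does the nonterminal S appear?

3

[S [M { [L [S [U if cond then [S [M x = e]]]]] }]]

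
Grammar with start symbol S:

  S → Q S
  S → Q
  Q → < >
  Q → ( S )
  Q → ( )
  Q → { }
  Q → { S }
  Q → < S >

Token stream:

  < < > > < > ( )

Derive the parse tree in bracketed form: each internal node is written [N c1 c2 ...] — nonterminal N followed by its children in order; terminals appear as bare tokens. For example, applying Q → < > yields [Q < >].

S
Q S
< S > S
< Q > S
< < > > S
< < > > Q S
< < > > < > S
< < > > < > Q
< < > > < > ( )

[S [Q < [S [Q < >]] >] [S [Q < >] [S [Q ( )]]]]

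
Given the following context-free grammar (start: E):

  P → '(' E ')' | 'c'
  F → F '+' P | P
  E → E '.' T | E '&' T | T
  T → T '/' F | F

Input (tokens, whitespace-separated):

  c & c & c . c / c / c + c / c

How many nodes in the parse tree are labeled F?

8

[E [E [E [E [T [F [P c]]]] & [T [F [P c]]]] & [T [F [P c]]]] . [T [T [T [T [F [P c]]] / [F [P c]]] / [F [F [P c]] + [P c]]] / [F [P c]]]]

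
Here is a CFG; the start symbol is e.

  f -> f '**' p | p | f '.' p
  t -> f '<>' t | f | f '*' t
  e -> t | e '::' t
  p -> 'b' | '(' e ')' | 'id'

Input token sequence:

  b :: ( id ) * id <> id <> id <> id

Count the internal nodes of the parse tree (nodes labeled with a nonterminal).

[e [e [t [f [p b]]]] :: [t [f [p ( [e [t [f [p id]]]] )]] * [t [f [p id]] <> [t [f [p id]] <> [t [f [p id]] <> [t [f [p id]]]]]]]]

24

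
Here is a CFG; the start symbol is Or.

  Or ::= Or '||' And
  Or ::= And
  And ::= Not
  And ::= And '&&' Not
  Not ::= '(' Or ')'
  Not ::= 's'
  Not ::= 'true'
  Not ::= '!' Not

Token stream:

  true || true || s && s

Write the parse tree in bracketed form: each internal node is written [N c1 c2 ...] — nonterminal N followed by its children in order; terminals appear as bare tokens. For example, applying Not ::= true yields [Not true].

[Or [Or [Or [And [Not true]]] || [And [Not true]]] || [And [And [Not s]] && [Not s]]]

Or
Or || And
Or || And || And
And || And || And
Not || And || And
true || And || And
true || Not || And
true || true || And
true || true || And && Not
true || true || Not && Not
true || true || s && Not
true || true || s && s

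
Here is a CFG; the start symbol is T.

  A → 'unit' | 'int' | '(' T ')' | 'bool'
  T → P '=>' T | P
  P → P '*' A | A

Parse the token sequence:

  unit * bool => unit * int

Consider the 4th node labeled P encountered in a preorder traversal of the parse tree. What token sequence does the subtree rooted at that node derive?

unit

[T [P [P [A unit]] * [A bool]] => [T [P [P [A unit]] * [A int]]]]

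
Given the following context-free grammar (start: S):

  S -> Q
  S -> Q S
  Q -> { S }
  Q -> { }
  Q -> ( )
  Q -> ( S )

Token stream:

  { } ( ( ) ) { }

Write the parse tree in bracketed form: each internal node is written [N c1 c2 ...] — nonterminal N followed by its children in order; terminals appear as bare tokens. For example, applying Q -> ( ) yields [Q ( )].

[S [Q { }] [S [Q ( [S [Q ( )]] )] [S [Q { }]]]]

S
Q S
{ } S
{ } Q S
{ } ( S ) S
{ } ( Q ) S
{ } ( ( ) ) S
{ } ( ( ) ) Q
{ } ( ( ) ) { }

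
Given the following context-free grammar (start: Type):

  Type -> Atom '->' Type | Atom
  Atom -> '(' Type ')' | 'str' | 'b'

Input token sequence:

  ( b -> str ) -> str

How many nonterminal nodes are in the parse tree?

8

[Type [Atom ( [Type [Atom b] -> [Type [Atom str]]] )] -> [Type [Atom str]]]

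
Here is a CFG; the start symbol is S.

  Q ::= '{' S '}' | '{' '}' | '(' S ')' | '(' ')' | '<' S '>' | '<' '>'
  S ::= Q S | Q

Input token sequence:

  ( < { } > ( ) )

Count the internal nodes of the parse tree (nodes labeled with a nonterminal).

8

[S [Q ( [S [Q < [S [Q { }]] >] [S [Q ( )]]] )]]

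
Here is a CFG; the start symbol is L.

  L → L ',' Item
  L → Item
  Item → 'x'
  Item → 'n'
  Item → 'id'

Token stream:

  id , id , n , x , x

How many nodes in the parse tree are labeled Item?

5

[L [L [L [L [L [Item id]] , [Item id]] , [Item n]] , [Item x]] , [Item x]]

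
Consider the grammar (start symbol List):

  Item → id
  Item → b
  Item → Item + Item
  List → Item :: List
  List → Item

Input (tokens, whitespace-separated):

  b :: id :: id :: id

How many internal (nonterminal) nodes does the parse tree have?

8

[List [Item b] :: [List [Item id] :: [List [Item id] :: [List [Item id]]]]]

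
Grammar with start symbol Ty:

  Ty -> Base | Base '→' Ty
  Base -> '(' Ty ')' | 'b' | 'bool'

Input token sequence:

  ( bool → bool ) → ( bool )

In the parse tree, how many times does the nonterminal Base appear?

[Ty [Base ( [Ty [Base bool] → [Ty [Base bool]]] )] → [Ty [Base ( [Ty [Base bool]] )]]]

5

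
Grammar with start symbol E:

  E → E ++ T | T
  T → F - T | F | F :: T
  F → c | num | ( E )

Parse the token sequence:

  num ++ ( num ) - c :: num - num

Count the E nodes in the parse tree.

[E [E [T [F num]]] ++ [T [F ( [E [T [F num]]] )] - [T [F c] :: [T [F num] - [T [F num]]]]]]

3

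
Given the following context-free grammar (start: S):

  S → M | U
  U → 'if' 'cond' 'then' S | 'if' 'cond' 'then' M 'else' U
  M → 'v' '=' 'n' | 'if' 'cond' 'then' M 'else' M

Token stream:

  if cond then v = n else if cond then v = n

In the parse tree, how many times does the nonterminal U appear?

[S [U if cond then [M v = n] else [U if cond then [S [M v = n]]]]]

2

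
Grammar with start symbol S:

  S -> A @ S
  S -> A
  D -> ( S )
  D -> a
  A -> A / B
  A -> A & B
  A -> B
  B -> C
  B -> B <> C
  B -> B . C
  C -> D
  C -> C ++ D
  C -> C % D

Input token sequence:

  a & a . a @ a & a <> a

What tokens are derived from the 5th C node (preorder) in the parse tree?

[S [A [A [B [C [D a]]]] & [B [B [C [D a]]] . [C [D a]]]] @ [S [A [A [B [C [D a]]]] & [B [B [C [D a]]] <> [C [D a]]]]]]

a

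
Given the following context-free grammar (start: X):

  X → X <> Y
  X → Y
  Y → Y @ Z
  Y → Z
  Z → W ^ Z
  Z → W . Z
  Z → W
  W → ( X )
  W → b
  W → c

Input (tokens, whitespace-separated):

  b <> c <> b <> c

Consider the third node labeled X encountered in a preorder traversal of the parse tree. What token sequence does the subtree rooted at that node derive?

[X [X [X [X [Y [Z [W b]]]] <> [Y [Z [W c]]]] <> [Y [Z [W b]]]] <> [Y [Z [W c]]]]

b <> c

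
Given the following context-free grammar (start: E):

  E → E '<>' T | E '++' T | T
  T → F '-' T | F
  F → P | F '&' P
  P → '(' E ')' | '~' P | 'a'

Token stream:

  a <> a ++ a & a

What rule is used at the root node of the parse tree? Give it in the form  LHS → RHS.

[E [E [E [T [F [P a]]]] <> [T [F [P a]]]] ++ [T [F [F [P a]] & [P a]]]]

E → E '++' T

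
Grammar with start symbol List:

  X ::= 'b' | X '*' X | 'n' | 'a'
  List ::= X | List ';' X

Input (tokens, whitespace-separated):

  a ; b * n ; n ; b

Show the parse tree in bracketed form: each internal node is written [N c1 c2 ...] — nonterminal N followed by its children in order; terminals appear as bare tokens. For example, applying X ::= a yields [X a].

[List [List [List [List [X a]] ; [X [X b] * [X n]]] ; [X n]] ; [X b]]

List
List ; X
List ; X ; X
List ; X ; X ; X
X ; X ; X ; X
a ; X ; X ; X
a ; X * X ; X ; X
a ; b * X ; X ; X
a ; b * n ; X ; X
a ; b * n ; n ; X
a ; b * n ; n ; b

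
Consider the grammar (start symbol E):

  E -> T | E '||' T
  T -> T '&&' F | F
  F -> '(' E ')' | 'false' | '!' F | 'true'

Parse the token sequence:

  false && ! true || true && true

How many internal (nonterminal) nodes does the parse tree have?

[E [E [T [T [F false]] && [F ! [F true]]]] || [T [T [F true]] && [F true]]]

11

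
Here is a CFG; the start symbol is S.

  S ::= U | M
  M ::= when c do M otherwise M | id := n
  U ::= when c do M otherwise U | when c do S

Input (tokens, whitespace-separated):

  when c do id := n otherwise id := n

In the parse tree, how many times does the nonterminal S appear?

1

[S [M when c do [M id := n] otherwise [M id := n]]]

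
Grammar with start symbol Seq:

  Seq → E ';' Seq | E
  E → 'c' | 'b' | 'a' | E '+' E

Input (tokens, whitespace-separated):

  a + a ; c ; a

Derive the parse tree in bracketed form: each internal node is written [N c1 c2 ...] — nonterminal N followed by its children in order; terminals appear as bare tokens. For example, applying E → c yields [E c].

Seq
E ; Seq
E + E ; Seq
a + E ; Seq
a + a ; Seq
a + a ; E ; Seq
a + a ; c ; Seq
a + a ; c ; E
a + a ; c ; a

[Seq [E [E a] + [E a]] ; [Seq [E c] ; [Seq [E a]]]]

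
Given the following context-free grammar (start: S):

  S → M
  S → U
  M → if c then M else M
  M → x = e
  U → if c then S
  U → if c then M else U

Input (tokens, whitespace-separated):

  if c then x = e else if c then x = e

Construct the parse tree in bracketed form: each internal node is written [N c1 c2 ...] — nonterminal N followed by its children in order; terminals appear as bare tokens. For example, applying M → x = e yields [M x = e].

S
U
if c then M else U
if c then x = e else U
if c then x = e else if c then S
if c then x = e else if c then M
if c then x = e else if c then x = e

[S [U if c then [M x = e] else [U if c then [S [M x = e]]]]]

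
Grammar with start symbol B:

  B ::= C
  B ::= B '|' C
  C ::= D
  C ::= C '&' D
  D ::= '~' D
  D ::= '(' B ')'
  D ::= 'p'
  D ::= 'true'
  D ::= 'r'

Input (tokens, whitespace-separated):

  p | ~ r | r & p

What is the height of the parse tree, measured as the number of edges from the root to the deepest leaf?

[B [B [B [C [D p]]] | [C [D ~ [D r]]]] | [C [C [D r]] & [D p]]]

5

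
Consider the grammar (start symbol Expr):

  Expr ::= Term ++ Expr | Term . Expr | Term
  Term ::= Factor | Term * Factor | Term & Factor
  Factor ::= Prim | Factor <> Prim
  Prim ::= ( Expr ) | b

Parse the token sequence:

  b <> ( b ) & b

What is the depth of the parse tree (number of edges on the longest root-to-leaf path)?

9

[Expr [Term [Term [Factor [Factor [Prim b]] <> [Prim ( [Expr [Term [Factor [Prim b]]]] )]]] & [Factor [Prim b]]]]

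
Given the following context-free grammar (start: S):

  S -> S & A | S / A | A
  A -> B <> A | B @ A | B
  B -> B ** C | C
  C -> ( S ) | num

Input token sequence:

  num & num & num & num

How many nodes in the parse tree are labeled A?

4

[S [S [S [S [A [B [C num]]]] & [A [B [C num]]]] & [A [B [C num]]]] & [A [B [C num]]]]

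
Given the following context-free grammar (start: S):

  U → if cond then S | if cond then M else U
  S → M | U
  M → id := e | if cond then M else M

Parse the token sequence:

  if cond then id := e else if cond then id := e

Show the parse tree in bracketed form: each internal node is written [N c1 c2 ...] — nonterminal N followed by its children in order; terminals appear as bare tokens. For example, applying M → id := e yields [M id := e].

S
U
if cond then M else U
if cond then id := e else U
if cond then id := e else if cond then S
if cond then id := e else if cond then M
if cond then id := e else if cond then id := e

[S [U if cond then [M id := e] else [U if cond then [S [M id := e]]]]]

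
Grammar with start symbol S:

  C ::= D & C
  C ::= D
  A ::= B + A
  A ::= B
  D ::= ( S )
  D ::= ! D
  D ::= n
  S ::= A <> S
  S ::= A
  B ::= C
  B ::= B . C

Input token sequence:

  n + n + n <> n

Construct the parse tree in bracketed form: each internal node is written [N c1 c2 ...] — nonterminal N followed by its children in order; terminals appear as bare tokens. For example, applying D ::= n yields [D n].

[S [A [B [C [D n]]] + [A [B [C [D n]]] + [A [B [C [D n]]]]]] <> [S [A [B [C [D n]]]]]]

S
A <> S
B + A <> S
C + A <> S
D + A <> S
n + A <> S
n + B + A <> S
n + C + A <> S
n + D + A <> S
n + n + A <> S
n + n + B <> S
n + n + C <> S
n + n + D <> S
n + n + n <> S
n + n + n <> A
n + n + n <> B
n + n + n <> C
n + n + n <> D
n + n + n <> n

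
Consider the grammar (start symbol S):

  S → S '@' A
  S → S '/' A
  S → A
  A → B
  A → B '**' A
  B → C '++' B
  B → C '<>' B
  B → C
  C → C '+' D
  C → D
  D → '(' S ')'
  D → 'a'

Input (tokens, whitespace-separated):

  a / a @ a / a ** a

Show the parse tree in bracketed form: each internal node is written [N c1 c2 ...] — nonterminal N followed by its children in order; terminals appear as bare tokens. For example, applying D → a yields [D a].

[S [S [S [S [A [B [C [D a]]]]] / [A [B [C [D a]]]]] @ [A [B [C [D a]]]]] / [A [B [C [D a]]] ** [A [B [C [D a]]]]]]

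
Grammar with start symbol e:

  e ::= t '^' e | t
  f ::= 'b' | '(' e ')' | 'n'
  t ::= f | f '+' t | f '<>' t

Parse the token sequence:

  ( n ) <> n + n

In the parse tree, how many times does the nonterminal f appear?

4

[e [t [f ( [e [t [f n]]] )] <> [t [f n] + [t [f n]]]]]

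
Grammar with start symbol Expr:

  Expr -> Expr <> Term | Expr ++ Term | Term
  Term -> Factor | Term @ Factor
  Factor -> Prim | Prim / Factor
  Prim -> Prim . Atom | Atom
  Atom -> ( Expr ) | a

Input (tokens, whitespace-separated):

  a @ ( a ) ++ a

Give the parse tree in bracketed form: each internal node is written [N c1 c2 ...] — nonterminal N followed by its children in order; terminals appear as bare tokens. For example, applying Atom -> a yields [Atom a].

[Expr [Expr [Term [Term [Factor [Prim [Atom a]]]] @ [Factor [Prim [Atom ( [Expr [Term [Factor [Prim [Atom a]]]]] )]]]]] ++ [Term [Factor [Prim [Atom a]]]]]

Expr
Expr ++ Term
Term ++ Term
Term @ Factor ++ Term
Factor @ Factor ++ Term
Prim @ Factor ++ Term
Atom @ Factor ++ Term
a @ Factor ++ Term
a @ Prim ++ Term
a @ Atom ++ Term
a @ ( Expr ) ++ Term
a @ ( Term ) ++ Term
a @ ( Factor ) ++ Term
a @ ( Prim ) ++ Term
a @ ( Atom ) ++ Term
a @ ( a ) ++ Term
a @ ( a ) ++ Factor
a @ ( a ) ++ Prim
a @ ( a ) ++ Atom
a @ ( a ) ++ a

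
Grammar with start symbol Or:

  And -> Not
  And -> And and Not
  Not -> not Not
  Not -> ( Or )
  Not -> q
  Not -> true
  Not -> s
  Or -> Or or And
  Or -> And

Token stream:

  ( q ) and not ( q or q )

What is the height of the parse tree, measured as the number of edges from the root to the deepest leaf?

[Or [And [And [Not ( [Or [And [Not q]]] )]] and [Not not [Not ( [Or [Or [And [Not q]]] or [And [Not q]]] )]]]]

8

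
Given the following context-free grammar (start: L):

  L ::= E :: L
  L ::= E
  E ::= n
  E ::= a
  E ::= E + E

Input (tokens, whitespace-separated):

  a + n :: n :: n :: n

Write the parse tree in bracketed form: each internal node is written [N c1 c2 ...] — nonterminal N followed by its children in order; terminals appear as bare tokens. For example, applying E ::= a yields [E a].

[L [E [E a] + [E n]] :: [L [E n] :: [L [E n] :: [L [E n]]]]]

L
E :: L
E + E :: L
a + E :: L
a + n :: L
a + n :: E :: L
a + n :: n :: L
a + n :: n :: E :: L
a + n :: n :: n :: L
a + n :: n :: n :: E
a + n :: n :: n :: n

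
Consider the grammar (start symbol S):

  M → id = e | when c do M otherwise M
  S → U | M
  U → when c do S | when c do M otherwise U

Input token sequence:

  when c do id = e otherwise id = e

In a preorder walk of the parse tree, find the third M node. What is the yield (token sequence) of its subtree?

[S [M when c do [M id = e] otherwise [M id = e]]]

id = e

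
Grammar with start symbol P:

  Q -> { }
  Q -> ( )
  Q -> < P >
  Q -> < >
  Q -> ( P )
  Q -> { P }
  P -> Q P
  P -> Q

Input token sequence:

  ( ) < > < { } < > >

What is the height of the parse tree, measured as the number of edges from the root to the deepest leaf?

[P [Q ( )] [P [Q < >] [P [Q < [P [Q { }] [P [Q < >]]] >]]]]

7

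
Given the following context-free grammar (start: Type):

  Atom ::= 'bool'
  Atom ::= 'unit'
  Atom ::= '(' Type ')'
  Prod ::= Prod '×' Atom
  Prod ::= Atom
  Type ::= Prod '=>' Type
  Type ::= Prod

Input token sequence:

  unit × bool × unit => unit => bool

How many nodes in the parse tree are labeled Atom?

5

[Type [Prod [Prod [Prod [Atom unit]] × [Atom bool]] × [Atom unit]] => [Type [Prod [Atom unit]] => [Type [Prod [Atom bool]]]]]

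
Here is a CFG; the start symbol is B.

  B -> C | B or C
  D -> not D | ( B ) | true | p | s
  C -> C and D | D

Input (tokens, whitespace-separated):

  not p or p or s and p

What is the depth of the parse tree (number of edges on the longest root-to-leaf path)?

[B [B [B [C [D not [D p]]]] or [C [D p]]] or [C [C [D s]] and [D p]]]

6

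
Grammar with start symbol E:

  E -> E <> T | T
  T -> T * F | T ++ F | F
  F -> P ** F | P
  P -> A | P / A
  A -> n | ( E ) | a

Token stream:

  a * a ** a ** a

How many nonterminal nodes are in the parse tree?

[E [T [T [F [P [A a]]]] * [F [P [A a]] ** [F [P [A a]] ** [F [P [A a]]]]]]]

15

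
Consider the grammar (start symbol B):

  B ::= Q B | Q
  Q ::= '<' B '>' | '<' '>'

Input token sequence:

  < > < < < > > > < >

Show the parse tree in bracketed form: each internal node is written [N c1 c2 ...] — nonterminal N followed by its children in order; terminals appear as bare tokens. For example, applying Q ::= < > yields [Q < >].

[B [Q < >] [B [Q < [B [Q < [B [Q < >]] >]] >] [B [Q < >]]]]

B
Q B
< > B
< > Q B
< > < B > B
< > < Q > B
< > < < B > > B
< > < < Q > > B
< > < < < > > > B
< > < < < > > > Q
< > < < < > > > < >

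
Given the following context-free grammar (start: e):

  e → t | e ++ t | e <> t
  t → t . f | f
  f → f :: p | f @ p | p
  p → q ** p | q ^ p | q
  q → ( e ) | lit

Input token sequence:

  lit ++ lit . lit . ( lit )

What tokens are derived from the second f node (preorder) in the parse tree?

[e [e [t [f [p [q lit]]]]] ++ [t [t [t [f [p [q lit]]]] . [f [p [q lit]]]] . [f [p [q ( [e [t [f [p [q lit]]]]] )]]]]]

lit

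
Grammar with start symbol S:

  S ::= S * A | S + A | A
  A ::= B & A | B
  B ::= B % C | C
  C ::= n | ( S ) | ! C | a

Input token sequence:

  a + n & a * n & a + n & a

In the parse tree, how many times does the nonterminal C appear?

[S [S [S [S [A [B [C a]]]] + [A [B [C n]] & [A [B [C a]]]]] * [A [B [C n]] & [A [B [C a]]]]] + [A [B [C n]] & [A [B [C a]]]]]

7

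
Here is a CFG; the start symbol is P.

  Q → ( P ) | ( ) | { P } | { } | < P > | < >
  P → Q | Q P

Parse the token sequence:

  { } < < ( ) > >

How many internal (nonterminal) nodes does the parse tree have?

8

[P [Q { }] [P [Q < [P [Q < [P [Q ( )]] >]] >]]]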